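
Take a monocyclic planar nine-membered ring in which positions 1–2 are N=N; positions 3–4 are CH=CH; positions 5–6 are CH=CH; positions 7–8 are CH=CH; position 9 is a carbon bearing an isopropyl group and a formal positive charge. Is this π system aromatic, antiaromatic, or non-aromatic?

Antiaromatic

Check conjugation: the double-bond atoms are sp², each contributing one p electron; the doubly-bonded nitrogens are pyridine-type — their lone pairs lie in the ring plane, leaving one electron in the p orbital; the carbocation has an empty p orbital — every position has a p orbital, so the cyclic π system is continuous.
Counting π electrons: 4 × 2 = 8 from the double-bond units + 0 from the C(isopropyl)(+) atom = 8.
With 8 = 4·2 π electrons, Hückel's rule classifies the planar ring as antiaromatic.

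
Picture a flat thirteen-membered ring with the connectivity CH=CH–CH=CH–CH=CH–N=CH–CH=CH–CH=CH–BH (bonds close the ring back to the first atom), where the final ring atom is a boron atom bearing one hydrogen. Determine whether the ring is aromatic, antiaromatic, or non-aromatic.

Every ring atom contributes a p orbital perpendicular to the ring (the double-bond atoms are sp², each contributing one p electron; each sp² =N– keeps its lone pair in-plane and puts one electron into the π system; the boron has an empty p orbital), so the π system is cyclic and fully conjugated.
Tallying contributions gives 6 × 2 = 12 from the double-bond units + 0 from the BH atom = 12.
With 12 = 4·3 π electrons, Hückel's rule classifies the planar ring as antiaromatic.

Antiaromatic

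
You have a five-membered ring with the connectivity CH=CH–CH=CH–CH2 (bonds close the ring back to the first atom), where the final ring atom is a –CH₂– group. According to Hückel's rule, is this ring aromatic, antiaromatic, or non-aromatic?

The CH2 carbon is saturated: the tetrahedral CH₂ carbon is sp³ and has no p orbital in the ring π system. Conjugation is not continuous around the ring.
A ring that is not fully conjugated cannot be aromatic or antiaromatic regardless of its π-electron count.

Non-aromatic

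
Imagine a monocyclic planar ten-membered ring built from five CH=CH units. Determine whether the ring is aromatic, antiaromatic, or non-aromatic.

The p orbitals form a continuous loop: every atom in a ring double bond is sp² and brings one electron to the p orbital. The ring is fully conjugated.
Tallying contributions gives 5 × 2 = 10 from the 5 double-bond units.
With 10 π electrons (n = 2), the Hückel 4n+2 condition holds.

Aromatic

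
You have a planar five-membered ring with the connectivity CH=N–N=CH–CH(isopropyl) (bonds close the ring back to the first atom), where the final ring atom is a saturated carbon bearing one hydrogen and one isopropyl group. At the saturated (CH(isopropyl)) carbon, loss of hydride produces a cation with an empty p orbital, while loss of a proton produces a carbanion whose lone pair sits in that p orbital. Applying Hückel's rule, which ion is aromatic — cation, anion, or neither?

The anion

Once that carbon is sp², every ring atom has a p orbital and both ions are fully conjugated.
Cation: 2 × 2 + 0 = 4 π electrons → 4(1), antiaromatic.
Anion: 2 × 2 + 2 = 6 π electrons → 4(1)+2, aromatic.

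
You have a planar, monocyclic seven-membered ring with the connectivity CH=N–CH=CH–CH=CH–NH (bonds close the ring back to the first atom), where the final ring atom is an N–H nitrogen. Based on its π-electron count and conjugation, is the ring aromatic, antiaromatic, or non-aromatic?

All ring atoms are sp² and supply a p orbital to the ring (the double-bond atoms are sp², each contributing one p electron; each =N– nitrogen is pyridine-type (lone pair in the sp² plane, one electron in the p orbital); the pyrrole-type nitrogen donates its lone pair from the p orbital); the conjugation is uninterrupted.
π-electron count: 3 × 2 = 6 from the double-bond units + 2 from the NH atom = 8.
With 8 = 4·2 π electrons, Hückel's rule classifies the planar ring as antiaromatic.

Antiaromatic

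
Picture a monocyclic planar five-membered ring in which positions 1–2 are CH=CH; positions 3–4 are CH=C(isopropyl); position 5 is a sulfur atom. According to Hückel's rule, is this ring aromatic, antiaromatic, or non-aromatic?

Aromatic

Every ring atom contributes a p orbital perpendicular to the ring (the double-bond atoms are sp², each contributing one p electron; the sulfur donates one lone pair from its p orbital), so the π system is cyclic and fully conjugated.
Counting π electrons: 2 × 2 = 4 from the double-bond units + 2 from the S atom = 6.
With 6 π electrons (n = 1), the Hückel 4n+2 condition holds.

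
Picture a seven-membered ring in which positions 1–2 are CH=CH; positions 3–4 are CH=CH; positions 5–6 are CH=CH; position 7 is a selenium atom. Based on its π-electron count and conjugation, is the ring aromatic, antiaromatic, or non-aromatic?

Antiaromatic

Every ring atom contributes a p orbital perpendicular to the ring (every atom in a ring double bond is sp² and brings one electron to the p orbital; the selenium donates one lone pair from its p orbital), so the π system is cyclic and fully conjugated.
Adding the contributions, 3 × 2 = 6 from the double-bond units + 2 from the Se atom = 8.
8 = 4(2); a planar, fully conjugated 4n system is antiaromatic.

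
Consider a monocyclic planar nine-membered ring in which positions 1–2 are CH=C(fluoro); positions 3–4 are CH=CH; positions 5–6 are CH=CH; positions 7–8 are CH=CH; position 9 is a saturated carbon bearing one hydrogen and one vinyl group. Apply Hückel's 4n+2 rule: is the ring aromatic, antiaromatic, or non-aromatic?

The CH(vinyl) position has four σ bonds — that saturated carbon is sp³ and has no p orbital in the ring π system — so the cyclic conjugation is interrupted.
A ring that is not fully conjugated cannot be aromatic or antiaromatic regardless of its π-electron count.

Non-aromatic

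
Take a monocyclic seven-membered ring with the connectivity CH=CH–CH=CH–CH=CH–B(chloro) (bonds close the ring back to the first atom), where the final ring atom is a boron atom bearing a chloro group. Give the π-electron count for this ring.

Check conjugation: the double-bond atoms are sp², each contributing one p electron; the boron has an empty p orbital — every position has a p orbital, so the cyclic π system is continuous.
Counting π electrons: 3 × 2 = 6 from the double-bond units + 0 from the B(chloro) atom = 6.

6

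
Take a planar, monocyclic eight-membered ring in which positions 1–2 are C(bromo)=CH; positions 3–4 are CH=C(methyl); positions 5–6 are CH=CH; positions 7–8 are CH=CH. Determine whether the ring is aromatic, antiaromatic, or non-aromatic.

The p orbitals form a continuous loop: each doubly-bonded ring atom is sp² with one p-orbital electron. The ring is fully conjugated.
Tallying contributions gives 4 × 2 = 8 from the 4 double-bond units.
With 8 = 4·2 π electrons, Hückel's rule classifies the planar ring as antiaromatic.

Antiaromatic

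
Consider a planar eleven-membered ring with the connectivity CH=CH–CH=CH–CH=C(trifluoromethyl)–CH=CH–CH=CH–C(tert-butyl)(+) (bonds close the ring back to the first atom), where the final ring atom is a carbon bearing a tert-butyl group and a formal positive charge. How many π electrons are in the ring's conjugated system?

Every ring atom contributes a p orbital perpendicular to the ring (each doubly-bonded ring atom is sp² with one p-orbital electron; the carbocation has an empty p orbital), so the π system is cyclic and fully conjugated.
Adding the contributions, 5 × 2 = 10 from the double-bond units + 0 from the C(tert-butyl)(+) atom = 10.

10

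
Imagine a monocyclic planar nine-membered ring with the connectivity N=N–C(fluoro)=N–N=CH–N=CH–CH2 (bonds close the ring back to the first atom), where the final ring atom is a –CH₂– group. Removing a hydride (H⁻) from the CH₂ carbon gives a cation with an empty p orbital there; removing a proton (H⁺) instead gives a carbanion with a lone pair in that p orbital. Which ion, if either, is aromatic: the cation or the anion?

The anion

Once that carbon is sp², every ring atom has a p orbital and both ions are fully conjugated.
Cation: 4 × 2 + 0 = 8 π electrons → 4(2), antiaromatic.
Anion: 4 × 2 + 2 = 10 π electrons → 4(2)+2, aromatic.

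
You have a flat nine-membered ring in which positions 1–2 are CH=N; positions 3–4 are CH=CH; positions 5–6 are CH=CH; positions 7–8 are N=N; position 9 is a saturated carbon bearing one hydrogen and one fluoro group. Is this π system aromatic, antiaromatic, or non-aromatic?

Non-aromatic

The CH(fluoro) position has four σ bonds — that saturated carbon is sp³ and has no p orbital in the ring π system — so the cyclic conjugation is interrupted.
Without a continuous loop of overlapping p orbitals the Hückel electron count never comes into play.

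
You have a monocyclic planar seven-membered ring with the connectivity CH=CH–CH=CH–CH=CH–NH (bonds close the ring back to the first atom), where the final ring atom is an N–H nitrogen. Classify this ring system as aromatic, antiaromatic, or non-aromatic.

The p orbitals form a continuous loop: every atom in a ring double bond is sp² and brings one electron to the p orbital; the pyrrole-type nitrogen donates its lone pair from the p orbital. The ring is fully conjugated.
Counting π electrons: 3 × 2 = 6 from the double-bond units + 2 from the NH atom = 8.
A 4n π count (8, n = 2) in a planar conjugated ring means antiaromatic.

Antiaromatic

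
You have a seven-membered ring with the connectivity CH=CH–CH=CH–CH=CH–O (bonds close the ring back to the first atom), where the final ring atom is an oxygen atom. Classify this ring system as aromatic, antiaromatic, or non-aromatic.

Antiaromatic

Every ring atom contributes a p orbital perpendicular to the ring (each doubly-bonded ring atom is sp² with one p-orbital electron; the oxygen donates one lone pair from its p orbital), so the π system is cyclic and fully conjugated.
Adding the contributions, 3 × 2 = 6 from the double-bond units + 2 from the O atom = 8.
8 = 4(2); a planar, fully conjugated 4n system is antiaromatic.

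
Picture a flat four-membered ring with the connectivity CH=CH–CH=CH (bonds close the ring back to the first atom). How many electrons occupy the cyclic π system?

Check conjugation: each doubly-bonded ring atom is sp² with one p-orbital electron — every position has a p orbital, so the cyclic π system is continuous.
π-electron count: 2 × 2 = 4 from the 2 double-bond units.
(This ring is cyclobutadiene.)

4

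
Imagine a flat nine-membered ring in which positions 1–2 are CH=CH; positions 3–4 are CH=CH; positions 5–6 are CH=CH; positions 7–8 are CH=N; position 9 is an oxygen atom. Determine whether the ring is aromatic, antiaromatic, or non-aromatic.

Aromatic

The p orbitals form a continuous loop: every atom in a ring double bond is sp² and brings one electron to the p orbital; each =N– nitrogen is pyridine-type (lone pair in the sp² plane, one electron in the p orbital); the oxygen donates one lone pair from its p orbital. The ring is fully conjugated.
Tallying contributions gives 4 × 2 = 8 from the double-bond units + 2 from the O atom = 10.
Since 10 = 4·2 + 2, the ring meets the 4n+2 criterion.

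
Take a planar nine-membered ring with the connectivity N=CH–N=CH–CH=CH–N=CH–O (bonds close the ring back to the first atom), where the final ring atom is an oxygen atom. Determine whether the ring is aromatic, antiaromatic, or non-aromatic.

Aromatic

Check conjugation: every atom in a ring double bond is sp² and brings one electron to the p orbital; each =N– nitrogen is pyridine-type (lone pair in the sp² plane, one electron in the p orbital); the oxygen donates one lone pair from its p orbital — every position has a p orbital, so the cyclic π system is continuous.
π-electron count: 4 × 2 = 8 from the double-bond units + 2 from the O atom = 10.
That gives a 4n+2 count (10, n = 2).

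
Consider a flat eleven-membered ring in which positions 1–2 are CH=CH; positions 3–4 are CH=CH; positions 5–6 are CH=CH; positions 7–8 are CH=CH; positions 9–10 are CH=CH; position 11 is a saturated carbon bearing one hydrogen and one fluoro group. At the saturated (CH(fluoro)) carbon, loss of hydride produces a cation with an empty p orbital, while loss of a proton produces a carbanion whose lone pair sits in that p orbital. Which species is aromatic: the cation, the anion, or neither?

The cation

Once that carbon is sp², every ring atom has a p orbital and both ions are fully conjugated.
Cation: 5 × 2 + 0 = 10 π electrons → 4(2)+2, aromatic.
Anion: 5 × 2 + 2 = 12 π electrons → 4(3), antiaromatic.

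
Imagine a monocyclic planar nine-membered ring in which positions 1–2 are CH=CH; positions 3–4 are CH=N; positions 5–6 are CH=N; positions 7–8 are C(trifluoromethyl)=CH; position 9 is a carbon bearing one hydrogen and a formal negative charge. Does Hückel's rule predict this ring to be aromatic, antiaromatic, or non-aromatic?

Aromatic

All ring atoms are sp² and supply a p orbital to the ring (each doubly-bonded ring atom is sp² with one p-orbital electron; each =N– nitrogen is pyridine-type (lone pair in the sp² plane, one electron in the p orbital); the carbanion's lone pair occupies the p orbital); the conjugation is uninterrupted.
Counting π electrons: 4 × 2 = 8 from the double-bond units + 2 from the CH(-) atom = 10.
That gives a 4n+2 count (10, n = 2).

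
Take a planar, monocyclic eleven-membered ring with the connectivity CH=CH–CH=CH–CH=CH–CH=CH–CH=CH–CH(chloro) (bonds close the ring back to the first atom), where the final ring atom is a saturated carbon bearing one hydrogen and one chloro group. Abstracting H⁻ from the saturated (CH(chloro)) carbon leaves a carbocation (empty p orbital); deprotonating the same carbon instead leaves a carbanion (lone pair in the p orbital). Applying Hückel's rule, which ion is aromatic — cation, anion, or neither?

The cation

Once that carbon is sp², every ring atom has a p orbital and both ions are fully conjugated.
Cation: 5 × 2 + 0 = 10 π electrons → 4(2)+2, aromatic.
Anion: 5 × 2 + 2 = 12 π electrons → 4(3), antiaromatic.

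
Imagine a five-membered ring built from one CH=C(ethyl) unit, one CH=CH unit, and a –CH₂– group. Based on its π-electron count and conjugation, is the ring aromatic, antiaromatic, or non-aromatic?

The CH2 position has four σ bonds — the tetrahedral CH₂ carbon is sp³ and has no p orbital in the ring π system — so the cyclic conjugation is interrupted.
Without a continuous loop of overlapping p orbitals the Hückel electron count never comes into play.

Non-aromatic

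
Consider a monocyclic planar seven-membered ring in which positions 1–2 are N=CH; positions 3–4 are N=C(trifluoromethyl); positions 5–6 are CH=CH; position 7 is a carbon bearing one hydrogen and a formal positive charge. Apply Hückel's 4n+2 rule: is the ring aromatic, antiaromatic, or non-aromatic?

Aromatic

Check conjugation: the double-bond atoms are sp², each contributing one p electron; each =N– nitrogen is pyridine-type (lone pair in the sp² plane, one electron in the p orbital); the carbocation has an empty p orbital — every position has a p orbital, so the cyclic π system is continuous.
π-electron count: 3 × 2 = 6 from the double-bond units + 0 from the CH(+) atom = 6.
That gives a 4n+2 count (6, n = 1).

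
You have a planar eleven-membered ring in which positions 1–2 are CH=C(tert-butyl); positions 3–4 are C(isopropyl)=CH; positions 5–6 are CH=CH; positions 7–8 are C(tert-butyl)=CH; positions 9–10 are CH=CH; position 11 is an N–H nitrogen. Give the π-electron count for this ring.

12

Check conjugation: each doubly-bonded ring atom is sp² with one p-orbital electron; the pyrrole-type nitrogen donates its lone pair from the p orbital — every position has a p orbital, so the cyclic π system is continuous.
π-electron count: 5 × 2 = 10 from the double-bond units + 2 from the NH atom = 12.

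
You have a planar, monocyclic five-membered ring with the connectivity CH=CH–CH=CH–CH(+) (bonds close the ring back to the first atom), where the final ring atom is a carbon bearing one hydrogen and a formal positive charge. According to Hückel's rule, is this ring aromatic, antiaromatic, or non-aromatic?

The p orbitals form a continuous loop: the double-bond atoms are sp², each contributing one p electron; the carbocation has an empty p orbital. The ring is fully conjugated.
Adding the contributions, 2 × 2 = 4 from the double-bond units + 0 from the CH(+) atom = 4.
With 4 = 4·1 π electrons, Hückel's rule classifies the planar ring as antiaromatic.
(This ring is the cyclopentadienyl cation.)

Antiaromatic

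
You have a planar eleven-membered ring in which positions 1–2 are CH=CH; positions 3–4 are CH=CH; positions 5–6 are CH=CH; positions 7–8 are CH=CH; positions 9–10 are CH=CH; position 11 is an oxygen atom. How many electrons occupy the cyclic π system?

12

All ring atoms are sp² and supply a p orbital to the ring (each doubly-bonded ring atom is sp² with one p-orbital electron; the oxygen donates one lone pair from its p orbital); the conjugation is uninterrupted.
π-electron count: 5 × 2 = 10 from the double-bond units + 2 from the O atom = 12.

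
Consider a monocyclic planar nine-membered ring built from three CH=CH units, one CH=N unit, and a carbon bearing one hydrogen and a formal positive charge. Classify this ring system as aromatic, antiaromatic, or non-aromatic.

Check conjugation: the double-bond atoms are sp², each contributing one p electron; each =N– nitrogen is pyridine-type (lone pair in the sp² plane, one electron in the p orbital); the carbocation has an empty p orbital — every position has a p orbital, so the cyclic π system is continuous.
π-electron count: 4 × 2 = 8 from the double-bond units + 0 from the CH(+) atom = 8.
With 8 = 4·2 π electrons, Hückel's rule classifies the planar ring as antiaromatic.

Antiaromatic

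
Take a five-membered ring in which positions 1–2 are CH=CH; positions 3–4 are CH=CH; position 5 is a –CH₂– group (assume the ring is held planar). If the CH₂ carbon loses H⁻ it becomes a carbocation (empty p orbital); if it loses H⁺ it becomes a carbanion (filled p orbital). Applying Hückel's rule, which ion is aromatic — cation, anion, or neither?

In both ions every ring atom is sp² and contributes a p orbital, so both rings are fully conjugated.
Cation: 2 × 2 + 0 = 4 π electrons → 4(1), antiaromatic.
Anion: 2 × 2 + 2 = 6 π electrons → 4(1)+2, aromatic.

The anion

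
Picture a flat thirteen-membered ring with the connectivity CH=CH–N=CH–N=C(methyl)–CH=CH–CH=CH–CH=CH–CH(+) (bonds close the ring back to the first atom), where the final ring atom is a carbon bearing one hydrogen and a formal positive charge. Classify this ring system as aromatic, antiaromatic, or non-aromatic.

Check conjugation: every atom in a ring double bond is sp² and brings one electron to the p orbital; each =N– nitrogen is pyridine-type (lone pair in the sp² plane, one electron in the p orbital); the carbocation has an empty p orbital — every position has a p orbital, so the cyclic π system is continuous.
π-electron count: 6 × 2 = 12 from the double-bond units + 0 from the CH(+) atom = 12.
With 12 = 4·3 π electrons, Hückel's rule classifies the planar ring as antiaromatic.

Antiaromatic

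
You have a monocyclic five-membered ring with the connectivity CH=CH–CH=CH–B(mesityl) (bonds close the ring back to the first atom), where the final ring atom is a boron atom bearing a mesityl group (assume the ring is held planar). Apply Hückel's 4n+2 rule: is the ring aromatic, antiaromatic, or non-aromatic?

Antiaromatic

Every ring atom contributes a p orbital perpendicular to the ring (each doubly-bonded ring atom is sp² with one p-orbital electron; the boron has an empty p orbital), so the π system is cyclic and fully conjugated.
Adding the contributions, 2 × 2 = 4 from the double-bond units + 0 from the B(mesityl) atom = 4.
A 4n π count (4, n = 1) in a planar conjugated ring means antiaromatic.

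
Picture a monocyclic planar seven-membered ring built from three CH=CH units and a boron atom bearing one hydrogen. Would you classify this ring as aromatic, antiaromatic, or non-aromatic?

Aromatic

Check conjugation: each doubly-bonded ring atom is sp² with one p-orbital electron; the boron has an empty p orbital — every position has a p orbital, so the cyclic π system is continuous.
Tallying contributions gives 3 × 2 = 6 from the double-bond units + 0 from the BH atom = 6.
That gives a 4n+2 count (6, n = 1).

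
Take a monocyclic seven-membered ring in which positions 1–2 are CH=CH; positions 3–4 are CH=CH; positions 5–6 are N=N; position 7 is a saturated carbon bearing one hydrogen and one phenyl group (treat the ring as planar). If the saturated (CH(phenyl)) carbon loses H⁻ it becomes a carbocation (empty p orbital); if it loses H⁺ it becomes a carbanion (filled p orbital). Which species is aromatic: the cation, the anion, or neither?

The cation

In either ion the ring is fully conjugated: every atom, including the new sp² carbon, supplies a p orbital.
Cation: 3 × 2 + 0 = 6 π electrons → 4(1)+2, aromatic.
Anion: 3 × 2 + 2 = 8 π electrons → 4(2), antiaromatic.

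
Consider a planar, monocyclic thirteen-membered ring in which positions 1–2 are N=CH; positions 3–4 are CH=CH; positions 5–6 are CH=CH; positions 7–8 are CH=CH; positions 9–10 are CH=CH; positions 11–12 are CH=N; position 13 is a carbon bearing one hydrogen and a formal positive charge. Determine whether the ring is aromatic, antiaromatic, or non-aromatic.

Antiaromatic

Every ring atom contributes a p orbital perpendicular to the ring (each doubly-bonded ring atom is sp² with one p-orbital electron; the doubly-bonded nitrogens are pyridine-type — their lone pairs lie in the ring plane, leaving one electron in the p orbital; the carbocation has an empty p orbital), so the π system is cyclic and fully conjugated.
Adding the contributions, 6 × 2 = 12 from the double-bond units + 0 from the CH(+) atom = 12.
12 = 4(3); a planar, fully conjugated 4n system is antiaromatic.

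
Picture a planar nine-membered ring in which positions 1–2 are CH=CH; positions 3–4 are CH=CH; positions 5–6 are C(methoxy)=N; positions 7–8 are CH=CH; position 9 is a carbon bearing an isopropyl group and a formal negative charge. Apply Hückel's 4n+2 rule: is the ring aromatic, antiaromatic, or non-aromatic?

Every ring atom contributes a p orbital perpendicular to the ring (each doubly-bonded ring atom is sp² with one p-orbital electron; the doubly-bonded nitrogens are pyridine-type — their lone pairs lie in the ring plane, leaving one electron in the p orbital; the carbanion's lone pair occupies the p orbital), so the π system is cyclic and fully conjugated.
Counting π electrons: 4 × 2 = 8 from the double-bond units + 2 from the C(isopropyl)(-) atom = 10.
With 10 π electrons (n = 2), the Hückel 4n+2 condition holds.

Aromatic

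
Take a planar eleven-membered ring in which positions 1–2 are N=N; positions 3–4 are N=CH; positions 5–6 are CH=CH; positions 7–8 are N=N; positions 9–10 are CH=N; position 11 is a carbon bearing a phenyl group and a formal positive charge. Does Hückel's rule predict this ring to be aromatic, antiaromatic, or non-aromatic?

Check conjugation: each doubly-bonded ring atom is sp² with one p-orbital electron; each =N– nitrogen is pyridine-type (lone pair in the sp² plane, one electron in the p orbital); the carbocation has an empty p orbital — every position has a p orbital, so the cyclic π system is continuous.
Adding the contributions, 5 × 2 = 10 from the double-bond units + 0 from the C(phenyl)(+) atom = 10.
10 = 4(2) + 2, which satisfies Hückel's 4n+2 rule.

Aromatic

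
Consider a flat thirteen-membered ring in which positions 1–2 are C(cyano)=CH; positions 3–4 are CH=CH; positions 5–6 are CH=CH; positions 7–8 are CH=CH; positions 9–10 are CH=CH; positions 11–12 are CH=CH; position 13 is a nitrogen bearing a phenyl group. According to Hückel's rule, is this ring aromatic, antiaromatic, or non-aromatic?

Check conjugation: every atom in a ring double bond is sp² and brings one electron to the p orbital; the pyrrole-type nitrogen donates its lone pair from the p orbital — every position has a p orbital, so the cyclic π system is continuous.
Adding the contributions, 6 × 2 = 12 from the double-bond units + 2 from the N(phenyl) atom = 14.
With 14 π electrons (n = 3), the Hückel 4n+2 condition holds.

Aromatic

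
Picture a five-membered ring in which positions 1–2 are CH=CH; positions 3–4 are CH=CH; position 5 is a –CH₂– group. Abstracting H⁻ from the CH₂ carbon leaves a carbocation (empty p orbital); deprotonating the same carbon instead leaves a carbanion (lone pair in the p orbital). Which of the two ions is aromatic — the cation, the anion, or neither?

The anion

Both ions have a continuous loop of p orbitals — each ring atom is sp².
Cation: 2 × 2 + 0 = 4 π electrons → 4(1), antiaromatic.
Anion: 2 × 2 + 2 = 6 π electrons → 4(1)+2, aromatic.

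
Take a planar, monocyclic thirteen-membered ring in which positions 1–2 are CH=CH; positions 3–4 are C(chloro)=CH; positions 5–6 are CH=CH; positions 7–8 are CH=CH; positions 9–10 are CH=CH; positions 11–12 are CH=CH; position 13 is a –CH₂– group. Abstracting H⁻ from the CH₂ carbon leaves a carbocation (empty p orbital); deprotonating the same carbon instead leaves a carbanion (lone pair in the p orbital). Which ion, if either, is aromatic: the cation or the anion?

Both ions have a continuous loop of p orbitals — each ring atom is sp².
Cation: 6 × 2 + 0 = 12 π electrons → 4(3), antiaromatic.
Anion: 6 × 2 + 2 = 14 π electrons → 4(3)+2, aromatic.

The anion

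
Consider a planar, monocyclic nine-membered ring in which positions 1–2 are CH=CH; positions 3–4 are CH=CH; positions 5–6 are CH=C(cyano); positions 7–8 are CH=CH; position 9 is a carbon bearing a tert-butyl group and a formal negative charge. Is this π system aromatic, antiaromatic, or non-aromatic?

Every ring atom contributes a p orbital perpendicular to the ring (every atom in a ring double bond is sp² and brings one electron to the p orbital; the carbanion's lone pair occupies the p orbital), so the π system is cyclic and fully conjugated.
Tallying contributions gives 4 × 2 = 8 from the double-bond units + 2 from the C(tert-butyl)(-) atom = 10.
10 = 4(2) + 2, which satisfies Hückel's 4n+2 rule.

Aromatic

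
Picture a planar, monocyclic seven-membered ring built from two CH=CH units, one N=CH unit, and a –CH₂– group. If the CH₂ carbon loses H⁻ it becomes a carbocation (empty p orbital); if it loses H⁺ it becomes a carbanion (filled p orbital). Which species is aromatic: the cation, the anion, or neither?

The cation

In both ions every ring atom is sp² and contributes a p orbital, so both rings are fully conjugated.
Cation: 3 × 2 + 0 = 6 π electrons → 4(1)+2, aromatic.
Anion: 3 × 2 + 2 = 8 π electrons → 4(2), antiaromatic.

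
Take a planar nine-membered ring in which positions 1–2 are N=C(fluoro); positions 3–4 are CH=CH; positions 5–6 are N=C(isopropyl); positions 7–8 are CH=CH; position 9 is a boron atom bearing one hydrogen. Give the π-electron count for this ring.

8

All ring atoms are sp² and supply a p orbital to the ring (the double-bond atoms are sp², each contributing one p electron; each sp² =N– keeps its lone pair in-plane and puts one electron into the π system; the boron has an empty p orbital); the conjugation is uninterrupted.
π-electron count: 4 × 2 = 8 from the double-bond units + 0 from the BH atom = 8.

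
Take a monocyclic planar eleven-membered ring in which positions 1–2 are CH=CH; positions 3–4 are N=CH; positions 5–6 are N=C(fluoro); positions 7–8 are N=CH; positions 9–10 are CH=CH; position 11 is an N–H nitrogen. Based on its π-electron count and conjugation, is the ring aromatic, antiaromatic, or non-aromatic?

Antiaromatic

Every ring atom contributes a p orbital perpendicular to the ring (the double-bond atoms are sp², each contributing one p electron; each =N– nitrogen is pyridine-type (lone pair in the sp² plane, one electron in the p orbital); the pyrrole-type nitrogen donates its lone pair from the p orbital), so the π system is cyclic and fully conjugated.
Counting π electrons: 5 × 2 = 10 from the double-bond units + 2 from the NH atom = 12.
12 is a 4n count (n = 3), so the planar conjugated ring is antiaromatic.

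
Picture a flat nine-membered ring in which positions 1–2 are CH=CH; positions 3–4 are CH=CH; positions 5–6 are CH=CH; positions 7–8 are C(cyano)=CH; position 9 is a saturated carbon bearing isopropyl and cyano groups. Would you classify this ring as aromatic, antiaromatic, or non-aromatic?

The C(isopropyl)(cyano) position has four σ bonds — that saturated carbon is sp³ and has no p orbital in the ring π system — so the cyclic conjugation is interrupted.
Without a continuous loop of overlapping p orbitals the Hückel electron count never comes into play.

Non-aromatic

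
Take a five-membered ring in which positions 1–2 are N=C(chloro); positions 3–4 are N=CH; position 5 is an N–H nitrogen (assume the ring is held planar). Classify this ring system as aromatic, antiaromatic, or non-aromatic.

Aromatic

Check conjugation: the double-bond atoms are sp², each contributing one p electron; each =N– nitrogen is pyridine-type (lone pair in the sp² plane, one electron in the p orbital); the pyrrole-type nitrogen donates its lone pair from the p orbital — every position has a p orbital, so the cyclic π system is continuous.
Counting π electrons: 2 × 2 = 4 from the double-bond units + 2 from the NH atom = 6.
6 = 4(1) + 2, which satisfies Hückel's 4n+2 rule.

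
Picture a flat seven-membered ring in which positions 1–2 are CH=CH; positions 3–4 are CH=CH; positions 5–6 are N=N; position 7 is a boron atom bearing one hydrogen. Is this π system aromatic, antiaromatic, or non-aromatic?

Aromatic

Check conjugation: every atom in a ring double bond is sp² and brings one electron to the p orbital; the doubly-bonded nitrogens are pyridine-type — their lone pairs lie in the ring plane, leaving one electron in the p orbital; the boron has an empty p orbital — every position has a p orbital, so the cyclic π system is continuous.
Tallying contributions gives 3 × 2 = 6 from the double-bond units + 0 from the BH atom = 6.
6 = 4(1) + 2, which satisfies Hückel's 4n+2 rule.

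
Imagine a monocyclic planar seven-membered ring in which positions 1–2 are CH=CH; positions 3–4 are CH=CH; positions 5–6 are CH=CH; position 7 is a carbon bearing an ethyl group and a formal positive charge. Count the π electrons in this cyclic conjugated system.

All ring atoms are sp² and supply a p orbital to the ring (every atom in a ring double bond is sp² and brings one electron to the p orbital; the carbocation has an empty p orbital); the conjugation is uninterrupted.
Tallying contributions gives 3 × 2 = 6 from the double-bond units + 0 from the C(ethyl)(+) atom = 6.

6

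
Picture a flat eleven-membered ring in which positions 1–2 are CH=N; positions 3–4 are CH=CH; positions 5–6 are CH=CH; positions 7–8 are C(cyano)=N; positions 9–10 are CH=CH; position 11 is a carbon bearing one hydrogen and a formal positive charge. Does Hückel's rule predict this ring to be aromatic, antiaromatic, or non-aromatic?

Check conjugation: the double-bond atoms are sp², each contributing one p electron; each sp² =N– keeps its lone pair in-plane and puts one electron into the π system; the carbocation has an empty p orbital — every position has a p orbital, so the cyclic π system is continuous.
Tallying contributions gives 5 × 2 = 10 from the double-bond units + 0 from the CH(+) atom = 10.
Since 10 = 4·2 + 2, the ring meets the 4n+2 criterion.

Aromatic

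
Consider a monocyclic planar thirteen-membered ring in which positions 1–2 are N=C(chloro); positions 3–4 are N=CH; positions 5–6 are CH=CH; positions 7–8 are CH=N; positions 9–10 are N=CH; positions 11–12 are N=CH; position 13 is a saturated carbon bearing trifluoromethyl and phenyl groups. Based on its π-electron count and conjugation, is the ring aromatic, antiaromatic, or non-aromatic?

Non-aromatic

The C(trifluoromethyl)(phenyl) carbon is saturated: that saturated carbon is sp³ and has no p orbital in the ring π system. Conjugation is not continuous around the ring.
Hückel's rule only applies to fully conjugated rings, so this one is simply non-aromatic.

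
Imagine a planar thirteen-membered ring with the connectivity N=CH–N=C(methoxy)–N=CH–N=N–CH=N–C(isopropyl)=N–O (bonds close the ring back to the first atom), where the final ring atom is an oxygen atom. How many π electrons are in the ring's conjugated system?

14

Check conjugation: every atom in a ring double bond is sp² and brings one electron to the p orbital; each sp² =N– keeps its lone pair in-plane and puts one electron into the π system; the oxygen donates one lone pair from its p orbital — every position has a p orbital, so the cyclic π system is continuous.
Counting π electrons: 6 × 2 = 12 from the double-bond units + 2 from the O atom = 14.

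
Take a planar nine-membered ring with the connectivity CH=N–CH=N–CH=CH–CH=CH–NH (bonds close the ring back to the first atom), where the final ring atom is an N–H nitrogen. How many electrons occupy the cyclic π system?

All ring atoms are sp² and supply a p orbital to the ring (each doubly-bonded ring atom is sp² with one p-orbital electron; each =N– nitrogen is pyridine-type (lone pair in the sp² plane, one electron in the p orbital); the pyrrole-type nitrogen donates its lone pair from the p orbital); the conjugation is uninterrupted.
π-electron count: 4 × 2 = 8 from the double-bond units + 2 from the NH atom = 10.

10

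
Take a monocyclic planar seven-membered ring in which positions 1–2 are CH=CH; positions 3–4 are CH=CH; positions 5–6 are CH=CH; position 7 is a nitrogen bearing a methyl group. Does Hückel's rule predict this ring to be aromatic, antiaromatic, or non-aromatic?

Check conjugation: every atom in a ring double bond is sp² and brings one electron to the p orbital; the pyrrole-type nitrogen donates its lone pair from the p orbital — every position has a p orbital, so the cyclic π system is continuous.
Tallying contributions gives 3 × 2 = 6 from the double-bond units + 2 from the N(methyl) atom = 8.
A 4n π count (8, n = 2) in a planar conjugated ring means antiaromatic.

Antiaromatic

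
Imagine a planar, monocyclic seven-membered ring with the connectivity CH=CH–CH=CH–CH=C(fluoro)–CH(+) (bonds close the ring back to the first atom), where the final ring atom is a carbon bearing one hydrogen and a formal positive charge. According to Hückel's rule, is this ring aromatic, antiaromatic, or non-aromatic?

The p orbitals form a continuous loop: the double-bond atoms are sp², each contributing one p electron; the carbocation has an empty p orbital. The ring is fully conjugated.
π-electron count: 3 × 2 = 6 from the double-bond units + 0 from the CH(+) atom = 6.
That gives a 4n+2 count (6, n = 1).

Aromatic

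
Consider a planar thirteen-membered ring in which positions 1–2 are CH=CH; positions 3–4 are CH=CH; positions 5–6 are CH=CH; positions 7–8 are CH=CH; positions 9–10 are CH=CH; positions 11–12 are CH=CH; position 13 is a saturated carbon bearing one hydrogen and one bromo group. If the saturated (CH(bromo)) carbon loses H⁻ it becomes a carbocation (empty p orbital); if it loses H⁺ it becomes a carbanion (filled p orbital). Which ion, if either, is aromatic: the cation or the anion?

In either ion the ring is fully conjugated: every atom, including the new sp² carbon, supplies a p orbital.
Cation: 6 × 2 + 0 = 12 π electrons → 4(3), antiaromatic.
Anion: 6 × 2 + 2 = 14 π electrons → 4(3)+2, aromatic.

The anion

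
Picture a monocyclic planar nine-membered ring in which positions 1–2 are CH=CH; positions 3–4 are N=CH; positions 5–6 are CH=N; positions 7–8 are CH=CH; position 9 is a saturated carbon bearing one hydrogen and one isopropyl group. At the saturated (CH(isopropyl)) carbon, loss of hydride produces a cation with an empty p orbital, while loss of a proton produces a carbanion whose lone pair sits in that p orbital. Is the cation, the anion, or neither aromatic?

In both ions every ring atom is sp² and contributes a p orbital, so both rings are fully conjugated.
Cation: 4 × 2 + 0 = 8 π electrons → 4(2), antiaromatic.
Anion: 4 × 2 + 2 = 10 π electrons → 4(2)+2, aromatic.

The anion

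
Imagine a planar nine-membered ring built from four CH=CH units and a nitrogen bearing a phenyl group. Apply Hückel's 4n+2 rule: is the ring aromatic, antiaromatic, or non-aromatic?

The p orbitals form a continuous loop: the double-bond atoms are sp², each contributing one p electron; the pyrrole-type nitrogen donates its lone pair from the p orbital. The ring is fully conjugated.
Tallying contributions gives 4 × 2 = 8 from the double-bond units + 2 from the N(phenyl) atom = 10.
With 10 π electrons (n = 2), the Hückel 4n+2 condition holds.

Aromatic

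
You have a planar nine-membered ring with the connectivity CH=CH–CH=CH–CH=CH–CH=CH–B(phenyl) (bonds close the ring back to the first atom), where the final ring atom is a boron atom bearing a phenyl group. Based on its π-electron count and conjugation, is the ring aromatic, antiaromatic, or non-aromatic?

Antiaromatic

Every ring atom contributes a p orbital perpendicular to the ring (every atom in a ring double bond is sp² and brings one electron to the p orbital; the boron has an empty p orbital), so the π system is cyclic and fully conjugated.
Tallying contributions gives 4 × 2 = 8 from the double-bond units + 0 from the B(phenyl) atom = 8.
8 = 4(2); a planar, fully conjugated 4n system is antiaromatic.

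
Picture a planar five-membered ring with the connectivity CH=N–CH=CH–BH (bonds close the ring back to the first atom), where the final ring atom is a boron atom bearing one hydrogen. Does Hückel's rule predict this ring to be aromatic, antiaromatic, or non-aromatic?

Every ring atom contributes a p orbital perpendicular to the ring (every atom in a ring double bond is sp² and brings one electron to the p orbital; each =N– nitrogen is pyridine-type (lone pair in the sp² plane, one electron in the p orbital); the boron has an empty p orbital), so the π system is cyclic and fully conjugated.
Counting π electrons: 2 × 2 = 4 from the double-bond units + 0 from the BH atom = 4.
4 is a 4n count (n = 1), so the planar conjugated ring is antiaromatic.

Antiaromatic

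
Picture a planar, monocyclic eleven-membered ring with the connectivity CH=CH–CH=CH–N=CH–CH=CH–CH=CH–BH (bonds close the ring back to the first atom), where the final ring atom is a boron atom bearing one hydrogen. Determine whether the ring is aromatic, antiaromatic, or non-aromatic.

Aromatic

The p orbitals form a continuous loop: the double-bond atoms are sp², each contributing one p electron; each =N– nitrogen is pyridine-type (lone pair in the sp² plane, one electron in the p orbital); the boron has an empty p orbital. The ring is fully conjugated.
π-electron count: 5 × 2 = 10 from the double-bond units + 0 from the BH atom = 10.
10 = 4(2) + 2, which satisfies Hückel's 4n+2 rule.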